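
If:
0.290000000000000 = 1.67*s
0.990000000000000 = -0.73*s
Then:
No Solution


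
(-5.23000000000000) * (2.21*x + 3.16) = -11.5583*x - 16.5268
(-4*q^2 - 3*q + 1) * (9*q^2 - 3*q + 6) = -36*q^4 - 15*q^3 - 6*q^2 - 21*q + 6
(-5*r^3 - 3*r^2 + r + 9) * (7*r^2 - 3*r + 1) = -35*r^5 - 6*r^4 + 11*r^3 + 57*r^2 - 26*r + 9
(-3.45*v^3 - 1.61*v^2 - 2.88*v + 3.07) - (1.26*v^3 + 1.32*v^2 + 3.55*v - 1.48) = -4.71*v^3 - 2.93*v^2 - 6.43*v + 4.55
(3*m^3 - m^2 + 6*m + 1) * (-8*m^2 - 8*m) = -24*m^5 - 16*m^4 - 40*m^3 - 56*m^2 - 8*m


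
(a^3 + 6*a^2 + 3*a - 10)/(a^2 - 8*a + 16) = (a^3 + 6*a^2 + 3*a - 10)/(a^2 - 8*a + 16)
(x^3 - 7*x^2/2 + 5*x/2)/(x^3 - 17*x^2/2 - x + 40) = x*(x - 1)/(x^2 - 6*x - 16)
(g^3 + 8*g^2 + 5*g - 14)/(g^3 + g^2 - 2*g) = (g + 7)/g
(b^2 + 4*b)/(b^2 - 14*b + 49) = b*(b + 4)/(b^2 - 14*b + 49)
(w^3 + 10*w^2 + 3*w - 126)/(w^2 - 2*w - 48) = (w^2 + 4*w - 21)/(w - 8)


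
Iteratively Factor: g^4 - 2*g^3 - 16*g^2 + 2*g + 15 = (g + 3)*(g^3 - 5*g^2 - g + 5) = (g + 1)*(g + 3)*(g^2 - 6*g + 5) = (g - 5)*(g + 1)*(g + 3)*(g - 1)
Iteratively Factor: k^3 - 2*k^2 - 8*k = (k - 4)*(k^2 + 2*k) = k*(k - 4)*(k + 2)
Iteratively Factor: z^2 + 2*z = (z + 2)*(z)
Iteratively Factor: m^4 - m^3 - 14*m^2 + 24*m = (m - 3)*(m^3 + 2*m^2 - 8*m) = (m - 3)*(m + 4)*(m^2 - 2*m) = m*(m - 3)*(m + 4)*(m - 2)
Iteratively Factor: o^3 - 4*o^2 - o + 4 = (o + 1)*(o^2 - 5*o + 4) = (o - 4)*(o + 1)*(o - 1)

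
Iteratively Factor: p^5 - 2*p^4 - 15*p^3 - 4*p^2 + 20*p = (p - 1)*(p^4 - p^3 - 16*p^2 - 20*p) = (p - 1)*(p + 2)*(p^3 - 3*p^2 - 10*p) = (p - 5)*(p - 1)*(p + 2)*(p^2 + 2*p) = p*(p - 5)*(p - 1)*(p + 2)*(p + 2)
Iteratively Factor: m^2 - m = (m - 1)*(m)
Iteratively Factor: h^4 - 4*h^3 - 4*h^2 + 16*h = (h)*(h^3 - 4*h^2 - 4*h + 16) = h*(h - 2)*(h^2 - 2*h - 8) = h*(h - 2)*(h + 2)*(h - 4)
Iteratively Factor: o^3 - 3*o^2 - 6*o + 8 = (o - 1)*(o^2 - 2*o - 8) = (o - 1)*(o + 2)*(o - 4)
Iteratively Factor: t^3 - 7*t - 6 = (t - 3)*(t^2 + 3*t + 2) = (t - 3)*(t + 1)*(t + 2)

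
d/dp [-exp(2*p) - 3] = -2*exp(2*p)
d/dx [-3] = 0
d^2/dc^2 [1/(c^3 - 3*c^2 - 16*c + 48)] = 2*(3*(1 - c)*(c^3 - 3*c^2 - 16*c + 48) + (-3*c^2 + 6*c + 16)^2)/(c^3 - 3*c^2 - 16*c + 48)^3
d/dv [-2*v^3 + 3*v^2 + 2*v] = -6*v^2 + 6*v + 2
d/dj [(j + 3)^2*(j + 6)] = 3*(j + 3)*(j + 5)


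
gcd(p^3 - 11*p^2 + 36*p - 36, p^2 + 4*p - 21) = p - 3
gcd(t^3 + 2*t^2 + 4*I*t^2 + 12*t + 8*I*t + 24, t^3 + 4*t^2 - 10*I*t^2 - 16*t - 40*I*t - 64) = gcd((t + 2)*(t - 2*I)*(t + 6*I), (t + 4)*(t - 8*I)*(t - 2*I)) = t - 2*I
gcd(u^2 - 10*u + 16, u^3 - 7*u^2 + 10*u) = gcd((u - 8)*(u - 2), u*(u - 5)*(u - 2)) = u - 2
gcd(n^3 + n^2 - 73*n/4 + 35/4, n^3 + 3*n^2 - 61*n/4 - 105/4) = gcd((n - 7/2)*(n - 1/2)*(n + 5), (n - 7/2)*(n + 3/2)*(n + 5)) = n^2 + 3*n/2 - 35/2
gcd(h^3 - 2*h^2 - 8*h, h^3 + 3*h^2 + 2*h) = h^2 + 2*h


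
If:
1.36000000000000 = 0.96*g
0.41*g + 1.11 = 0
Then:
No Solution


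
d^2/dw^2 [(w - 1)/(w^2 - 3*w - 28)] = 2*((4 - 3*w)*(-w^2 + 3*w + 28) - (w - 1)*(2*w - 3)^2)/(-w^2 + 3*w + 28)^3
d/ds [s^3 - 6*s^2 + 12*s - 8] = 3*s^2 - 12*s + 12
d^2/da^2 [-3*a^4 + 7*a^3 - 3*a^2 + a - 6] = -36*a^2 + 42*a - 6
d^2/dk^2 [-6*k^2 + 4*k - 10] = -12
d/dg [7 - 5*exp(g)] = -5*exp(g)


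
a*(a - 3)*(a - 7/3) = a^3 - 16*a^2/3 + 7*a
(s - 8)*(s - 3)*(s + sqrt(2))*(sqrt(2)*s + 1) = sqrt(2)*s^4 - 11*sqrt(2)*s^3 + 3*s^3 - 33*s^2 + 25*sqrt(2)*s^2 - 11*sqrt(2)*s + 72*s + 24*sqrt(2)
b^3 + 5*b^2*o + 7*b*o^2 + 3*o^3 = (b + o)^2*(b + 3*o)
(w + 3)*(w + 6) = w^2 + 9*w + 18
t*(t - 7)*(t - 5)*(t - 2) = t^4 - 14*t^3 + 59*t^2 - 70*t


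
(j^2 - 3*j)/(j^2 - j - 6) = j/(j + 2)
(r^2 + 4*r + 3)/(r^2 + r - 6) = (r + 1)/(r - 2)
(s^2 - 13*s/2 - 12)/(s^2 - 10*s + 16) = (s + 3/2)/(s - 2)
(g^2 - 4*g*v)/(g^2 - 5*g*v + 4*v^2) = g/(g - v)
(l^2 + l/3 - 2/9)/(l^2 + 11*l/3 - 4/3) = (l + 2/3)/(l + 4)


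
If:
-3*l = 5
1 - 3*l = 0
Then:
No Solution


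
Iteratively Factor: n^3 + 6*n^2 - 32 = (n + 4)*(n^2 + 2*n - 8) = (n - 2)*(n + 4)*(n + 4)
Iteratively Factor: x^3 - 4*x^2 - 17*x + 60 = (x - 3)*(x^2 - x - 20) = (x - 5)*(x - 3)*(x + 4)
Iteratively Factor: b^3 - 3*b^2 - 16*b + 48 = (b + 4)*(b^2 - 7*b + 12) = (b - 3)*(b + 4)*(b - 4)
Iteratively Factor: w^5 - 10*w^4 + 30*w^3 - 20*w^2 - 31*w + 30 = (w - 2)*(w^4 - 8*w^3 + 14*w^2 + 8*w - 15) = (w - 2)*(w + 1)*(w^3 - 9*w^2 + 23*w - 15) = (w - 3)*(w - 2)*(w + 1)*(w^2 - 6*w + 5) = (w - 3)*(w - 2)*(w - 1)*(w + 1)*(w - 5)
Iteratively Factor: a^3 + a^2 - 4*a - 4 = (a + 1)*(a^2 - 4) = (a - 2)*(a + 1)*(a + 2)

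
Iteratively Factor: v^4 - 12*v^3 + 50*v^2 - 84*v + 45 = (v - 3)*(v^3 - 9*v^2 + 23*v - 15) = (v - 3)^2*(v^2 - 6*v + 5) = (v - 3)^2*(v - 1)*(v - 5)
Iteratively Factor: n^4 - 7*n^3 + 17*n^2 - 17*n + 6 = (n - 1)*(n^3 - 6*n^2 + 11*n - 6) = (n - 2)*(n - 1)*(n^2 - 4*n + 3) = (n - 2)*(n - 1)^2*(n - 3)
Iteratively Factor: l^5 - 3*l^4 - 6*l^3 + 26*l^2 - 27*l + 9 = (l - 1)*(l^4 - 2*l^3 - 8*l^2 + 18*l - 9) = (l - 1)*(l + 3)*(l^3 - 5*l^2 + 7*l - 3) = (l - 1)^2*(l + 3)*(l^2 - 4*l + 3) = (l - 3)*(l - 1)^2*(l + 3)*(l - 1)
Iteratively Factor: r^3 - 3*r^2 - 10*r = (r + 2)*(r^2 - 5*r) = (r - 5)*(r + 2)*(r)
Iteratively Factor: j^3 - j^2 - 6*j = (j + 2)*(j^2 - 3*j) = (j - 3)*(j + 2)*(j)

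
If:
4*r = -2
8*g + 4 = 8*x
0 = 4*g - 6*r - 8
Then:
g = 5/4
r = -1/2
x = 7/4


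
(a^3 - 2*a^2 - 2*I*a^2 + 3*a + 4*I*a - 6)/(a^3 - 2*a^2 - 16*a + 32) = (a^2 - 2*I*a + 3)/(a^2 - 16)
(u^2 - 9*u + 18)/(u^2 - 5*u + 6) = (u - 6)/(u - 2)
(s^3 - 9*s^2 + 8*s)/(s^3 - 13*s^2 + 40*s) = (s - 1)/(s - 5)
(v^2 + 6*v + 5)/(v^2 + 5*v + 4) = (v + 5)/(v + 4)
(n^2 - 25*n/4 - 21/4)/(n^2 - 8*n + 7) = (n + 3/4)/(n - 1)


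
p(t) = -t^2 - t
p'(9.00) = -19.00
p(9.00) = -90.00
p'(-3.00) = 5.00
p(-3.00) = -6.00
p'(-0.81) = 0.62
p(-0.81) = 0.15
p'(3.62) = -8.24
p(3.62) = -16.72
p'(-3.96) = 6.92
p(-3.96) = -11.72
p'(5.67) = -12.34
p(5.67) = -37.82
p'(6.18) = -13.36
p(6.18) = -44.37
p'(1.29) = -3.58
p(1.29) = -2.95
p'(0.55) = -2.10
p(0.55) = -0.85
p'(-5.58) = 10.16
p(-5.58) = -25.56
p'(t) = -2*t - 1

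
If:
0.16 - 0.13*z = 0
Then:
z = 1.23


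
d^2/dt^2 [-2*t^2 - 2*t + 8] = -4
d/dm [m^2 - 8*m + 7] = 2*m - 8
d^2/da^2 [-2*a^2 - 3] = -4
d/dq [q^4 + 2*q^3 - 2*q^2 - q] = 4*q^3 + 6*q^2 - 4*q - 1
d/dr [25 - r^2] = -2*r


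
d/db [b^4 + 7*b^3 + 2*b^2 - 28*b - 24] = 4*b^3 + 21*b^2 + 4*b - 28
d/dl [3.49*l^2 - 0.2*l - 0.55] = 6.98*l - 0.2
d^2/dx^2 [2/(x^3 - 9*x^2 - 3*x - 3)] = 12*((3 - x)*(-x^3 + 9*x^2 + 3*x + 3) - 3*(-x^2 + 6*x + 1)^2)/(-x^3 + 9*x^2 + 3*x + 3)^3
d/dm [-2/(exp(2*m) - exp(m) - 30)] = (4*exp(m) - 2)*exp(m)/(-exp(2*m) + exp(m) + 30)^2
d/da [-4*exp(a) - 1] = -4*exp(a)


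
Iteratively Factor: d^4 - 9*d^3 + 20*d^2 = (d - 4)*(d^3 - 5*d^2) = d*(d - 4)*(d^2 - 5*d) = d*(d - 5)*(d - 4)*(d)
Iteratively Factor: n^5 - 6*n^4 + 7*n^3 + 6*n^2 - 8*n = (n + 1)*(n^4 - 7*n^3 + 14*n^2 - 8*n) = n*(n + 1)*(n^3 - 7*n^2 + 14*n - 8) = n*(n - 1)*(n + 1)*(n^2 - 6*n + 8) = n*(n - 2)*(n - 1)*(n + 1)*(n - 4)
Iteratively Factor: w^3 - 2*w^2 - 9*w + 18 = (w - 2)*(w^2 - 9) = (w - 2)*(w + 3)*(w - 3)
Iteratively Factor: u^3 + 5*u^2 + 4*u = (u)*(u^2 + 5*u + 4) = u*(u + 1)*(u + 4)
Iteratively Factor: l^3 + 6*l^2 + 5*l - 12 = (l + 3)*(l^2 + 3*l - 4) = (l + 3)*(l + 4)*(l - 1)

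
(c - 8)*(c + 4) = c^2 - 4*c - 32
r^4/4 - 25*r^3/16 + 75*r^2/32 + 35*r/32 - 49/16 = (r/4 + 1/4)*(r - 7/2)*(r - 2)*(r - 7/4)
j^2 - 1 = (j - 1)*(j + 1)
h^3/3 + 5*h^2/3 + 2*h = h*(h/3 + 1)*(h + 2)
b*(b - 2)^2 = b^3 - 4*b^2 + 4*b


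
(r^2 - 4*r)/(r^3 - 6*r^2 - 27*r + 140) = r/(r^2 - 2*r - 35)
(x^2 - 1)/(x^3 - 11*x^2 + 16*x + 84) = (x^2 - 1)/(x^3 - 11*x^2 + 16*x + 84)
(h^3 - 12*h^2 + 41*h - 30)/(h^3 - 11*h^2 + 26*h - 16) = (h^2 - 11*h + 30)/(h^2 - 10*h + 16)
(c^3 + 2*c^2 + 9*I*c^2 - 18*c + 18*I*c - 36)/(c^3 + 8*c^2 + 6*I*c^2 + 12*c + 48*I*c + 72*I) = (c + 3*I)/(c + 6)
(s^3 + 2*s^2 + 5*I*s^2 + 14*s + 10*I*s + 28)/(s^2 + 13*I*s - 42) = (s^2 + 2*s*(1 - I) - 4*I)/(s + 6*I)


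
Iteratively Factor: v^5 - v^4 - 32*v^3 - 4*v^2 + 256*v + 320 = (v - 4)*(v^4 + 3*v^3 - 20*v^2 - 84*v - 80) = (v - 5)*(v - 4)*(v^3 + 8*v^2 + 20*v + 16) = (v - 5)*(v - 4)*(v + 2)*(v^2 + 6*v + 8) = (v - 5)*(v - 4)*(v + 2)^2*(v + 4)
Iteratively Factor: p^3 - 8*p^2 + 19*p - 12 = (p - 3)*(p^2 - 5*p + 4) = (p - 4)*(p - 3)*(p - 1)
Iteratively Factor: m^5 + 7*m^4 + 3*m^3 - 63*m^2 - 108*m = (m - 3)*(m^4 + 10*m^3 + 33*m^2 + 36*m) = (m - 3)*(m + 3)*(m^3 + 7*m^2 + 12*m) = (m - 3)*(m + 3)^2*(m^2 + 4*m) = m*(m - 3)*(m + 3)^2*(m + 4)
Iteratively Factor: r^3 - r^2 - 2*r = (r)*(r^2 - r - 2) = r*(r - 2)*(r + 1)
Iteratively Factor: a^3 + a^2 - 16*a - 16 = (a + 1)*(a^2 - 16) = (a + 1)*(a + 4)*(a - 4)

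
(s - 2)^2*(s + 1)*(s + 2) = s^4 - s^3 - 6*s^2 + 4*s + 8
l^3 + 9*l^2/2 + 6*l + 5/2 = (l + 1)^2*(l + 5/2)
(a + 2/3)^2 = a^2 + 4*a/3 + 4/9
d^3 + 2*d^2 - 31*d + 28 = (d - 4)*(d - 1)*(d + 7)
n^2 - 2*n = n*(n - 2)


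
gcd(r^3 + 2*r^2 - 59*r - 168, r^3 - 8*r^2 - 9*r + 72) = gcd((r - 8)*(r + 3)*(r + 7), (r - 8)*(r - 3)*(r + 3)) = r^2 - 5*r - 24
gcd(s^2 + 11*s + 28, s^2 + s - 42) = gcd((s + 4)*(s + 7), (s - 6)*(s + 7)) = s + 7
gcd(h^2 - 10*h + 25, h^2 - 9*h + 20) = h - 5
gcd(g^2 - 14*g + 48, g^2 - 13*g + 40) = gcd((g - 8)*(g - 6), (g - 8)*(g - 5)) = g - 8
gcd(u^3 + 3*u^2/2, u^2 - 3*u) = u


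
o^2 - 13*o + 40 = (o - 8)*(o - 5)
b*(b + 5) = b^2 + 5*b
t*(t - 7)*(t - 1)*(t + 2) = t^4 - 6*t^3 - 9*t^2 + 14*t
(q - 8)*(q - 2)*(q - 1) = q^3 - 11*q^2 + 26*q - 16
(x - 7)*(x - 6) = x^2 - 13*x + 42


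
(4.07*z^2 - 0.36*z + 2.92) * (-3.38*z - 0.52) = -13.7566*z^3 - 0.8996*z^2 - 9.6824*z - 1.5184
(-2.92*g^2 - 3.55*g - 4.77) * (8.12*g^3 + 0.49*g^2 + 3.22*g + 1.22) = -23.7104*g^5 - 30.2568*g^4 - 49.8743*g^3 - 17.3307*g^2 - 19.6904*g - 5.8194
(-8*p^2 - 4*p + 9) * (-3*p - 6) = 24*p^3 + 60*p^2 - 3*p - 54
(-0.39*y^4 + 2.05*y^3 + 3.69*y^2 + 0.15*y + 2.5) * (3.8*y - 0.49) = -1.482*y^5 + 7.9811*y^4 + 13.0175*y^3 - 1.2381*y^2 + 9.4265*y - 1.225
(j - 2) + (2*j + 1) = 3*j - 1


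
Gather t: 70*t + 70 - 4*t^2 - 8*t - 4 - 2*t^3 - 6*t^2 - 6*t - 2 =-2*t^3 - 10*t^2 + 56*t + 64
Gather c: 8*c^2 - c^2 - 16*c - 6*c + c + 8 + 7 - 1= 7*c^2 - 21*c + 14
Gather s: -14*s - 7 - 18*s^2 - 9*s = -18*s^2 - 23*s - 7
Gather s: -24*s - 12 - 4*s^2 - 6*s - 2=-4*s^2 - 30*s - 14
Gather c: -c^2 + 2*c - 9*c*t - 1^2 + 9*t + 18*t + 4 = -c^2 + c*(2 - 9*t) + 27*t + 3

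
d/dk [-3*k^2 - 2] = -6*k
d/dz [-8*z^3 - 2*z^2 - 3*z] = -24*z^2 - 4*z - 3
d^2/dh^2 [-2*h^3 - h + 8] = -12*h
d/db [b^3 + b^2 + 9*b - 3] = 3*b^2 + 2*b + 9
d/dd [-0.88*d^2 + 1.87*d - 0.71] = 1.87 - 1.76*d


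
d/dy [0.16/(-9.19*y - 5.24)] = 1.4704/(9.19*y + 5.24)^2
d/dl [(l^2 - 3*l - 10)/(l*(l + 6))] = (9*l^2 + 20*l + 60)/(l^2*(l^2 + 12*l + 36))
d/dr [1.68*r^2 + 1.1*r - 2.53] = 3.36*r + 1.1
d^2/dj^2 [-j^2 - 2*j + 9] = -2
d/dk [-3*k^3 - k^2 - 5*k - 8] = -9*k^2 - 2*k - 5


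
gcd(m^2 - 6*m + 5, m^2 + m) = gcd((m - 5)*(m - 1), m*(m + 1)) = 1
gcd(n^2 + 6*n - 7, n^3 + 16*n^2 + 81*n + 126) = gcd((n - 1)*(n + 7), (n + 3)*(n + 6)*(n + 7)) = n + 7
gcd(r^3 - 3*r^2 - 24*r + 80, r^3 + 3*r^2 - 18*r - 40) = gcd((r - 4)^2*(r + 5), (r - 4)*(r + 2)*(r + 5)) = r^2 + r - 20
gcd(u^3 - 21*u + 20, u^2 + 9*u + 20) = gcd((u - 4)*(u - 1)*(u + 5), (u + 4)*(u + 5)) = u + 5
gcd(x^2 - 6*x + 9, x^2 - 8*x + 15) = x - 3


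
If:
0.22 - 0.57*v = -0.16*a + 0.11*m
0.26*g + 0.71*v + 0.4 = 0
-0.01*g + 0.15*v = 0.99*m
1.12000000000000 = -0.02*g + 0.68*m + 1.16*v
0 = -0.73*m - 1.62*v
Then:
No Solution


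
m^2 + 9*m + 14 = (m + 2)*(m + 7)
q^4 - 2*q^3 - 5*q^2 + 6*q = q*(q - 3)*(q - 1)*(q + 2)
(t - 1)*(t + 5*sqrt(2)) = t^2 - t + 5*sqrt(2)*t - 5*sqrt(2)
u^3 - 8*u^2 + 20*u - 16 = (u - 4)*(u - 2)^2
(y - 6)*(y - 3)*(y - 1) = y^3 - 10*y^2 + 27*y - 18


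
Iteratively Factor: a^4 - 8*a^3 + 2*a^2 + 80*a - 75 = (a - 5)*(a^3 - 3*a^2 - 13*a + 15) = (a - 5)*(a - 1)*(a^2 - 2*a - 15) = (a - 5)^2*(a - 1)*(a + 3)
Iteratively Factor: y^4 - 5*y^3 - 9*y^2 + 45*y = (y + 3)*(y^3 - 8*y^2 + 15*y) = y*(y + 3)*(y^2 - 8*y + 15) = y*(y - 3)*(y + 3)*(y - 5)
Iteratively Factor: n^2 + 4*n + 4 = (n + 2)*(n + 2)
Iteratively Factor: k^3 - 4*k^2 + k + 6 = (k - 3)*(k^2 - k - 2) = (k - 3)*(k - 2)*(k + 1)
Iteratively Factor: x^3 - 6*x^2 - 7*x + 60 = (x - 4)*(x^2 - 2*x - 15) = (x - 5)*(x - 4)*(x + 3)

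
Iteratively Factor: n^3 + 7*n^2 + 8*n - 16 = (n - 1)*(n^2 + 8*n + 16) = (n - 1)*(n + 4)*(n + 4)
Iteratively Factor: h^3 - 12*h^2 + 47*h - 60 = (h - 3)*(h^2 - 9*h + 20) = (h - 5)*(h - 3)*(h - 4)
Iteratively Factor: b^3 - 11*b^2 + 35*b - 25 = (b - 5)*(b^2 - 6*b + 5) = (b - 5)^2*(b - 1)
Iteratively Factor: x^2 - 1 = (x + 1)*(x - 1)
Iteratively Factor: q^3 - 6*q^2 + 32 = (q - 4)*(q^2 - 2*q - 8) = (q - 4)*(q + 2)*(q - 4)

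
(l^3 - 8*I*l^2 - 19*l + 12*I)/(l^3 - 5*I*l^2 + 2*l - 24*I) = (l - I)/(l + 2*I)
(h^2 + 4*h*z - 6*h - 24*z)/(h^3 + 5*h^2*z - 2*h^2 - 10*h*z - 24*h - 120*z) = (h + 4*z)/(h^2 + 5*h*z + 4*h + 20*z)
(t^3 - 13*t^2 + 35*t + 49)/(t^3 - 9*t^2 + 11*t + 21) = (t - 7)/(t - 3)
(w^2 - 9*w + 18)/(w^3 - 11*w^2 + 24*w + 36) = (w - 3)/(w^2 - 5*w - 6)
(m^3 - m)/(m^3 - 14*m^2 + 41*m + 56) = m*(m - 1)/(m^2 - 15*m + 56)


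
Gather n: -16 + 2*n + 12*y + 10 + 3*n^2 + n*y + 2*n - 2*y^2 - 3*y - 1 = 3*n^2 + n*(y + 4) - 2*y^2 + 9*y - 7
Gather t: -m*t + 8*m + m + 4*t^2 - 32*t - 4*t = 9*m + 4*t^2 + t*(-m - 36)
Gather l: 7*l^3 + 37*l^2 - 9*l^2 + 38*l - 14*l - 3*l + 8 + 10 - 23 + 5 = 7*l^3 + 28*l^2 + 21*l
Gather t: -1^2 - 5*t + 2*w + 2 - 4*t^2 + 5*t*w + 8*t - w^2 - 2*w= -4*t^2 + t*(5*w + 3) - w^2 + 1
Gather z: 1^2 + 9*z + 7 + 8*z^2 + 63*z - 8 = 8*z^2 + 72*z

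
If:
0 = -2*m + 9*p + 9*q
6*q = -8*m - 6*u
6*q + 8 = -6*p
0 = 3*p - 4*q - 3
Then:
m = -6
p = -1/3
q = -1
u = 9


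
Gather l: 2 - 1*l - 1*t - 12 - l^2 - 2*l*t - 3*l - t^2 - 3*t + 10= -l^2 + l*(-2*t - 4) - t^2 - 4*t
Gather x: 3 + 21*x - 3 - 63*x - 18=-42*x - 18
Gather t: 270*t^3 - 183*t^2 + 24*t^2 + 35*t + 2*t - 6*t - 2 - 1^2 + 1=270*t^3 - 159*t^2 + 31*t - 2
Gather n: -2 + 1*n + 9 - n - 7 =0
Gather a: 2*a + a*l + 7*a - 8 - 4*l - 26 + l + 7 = a*(l + 9) - 3*l - 27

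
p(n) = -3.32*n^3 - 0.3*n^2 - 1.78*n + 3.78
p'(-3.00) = -89.62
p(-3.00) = 96.06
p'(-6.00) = -356.74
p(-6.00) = 720.78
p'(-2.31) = -53.54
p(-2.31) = 47.21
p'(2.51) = -66.03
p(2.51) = -55.08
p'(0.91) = -10.57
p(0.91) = -0.59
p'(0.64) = -6.24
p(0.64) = 1.65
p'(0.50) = -4.57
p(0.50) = 2.40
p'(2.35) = -58.19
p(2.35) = -45.15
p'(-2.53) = -64.01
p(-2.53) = 60.13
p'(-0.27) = -2.34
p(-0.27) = 4.30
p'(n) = -9.96*n^2 - 0.6*n - 1.78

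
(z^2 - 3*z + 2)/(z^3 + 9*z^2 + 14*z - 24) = (z - 2)/(z^2 + 10*z + 24)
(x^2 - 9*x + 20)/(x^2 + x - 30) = (x - 4)/(x + 6)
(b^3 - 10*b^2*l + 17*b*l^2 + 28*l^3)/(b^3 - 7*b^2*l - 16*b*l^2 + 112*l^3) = (b + l)/(b + 4*l)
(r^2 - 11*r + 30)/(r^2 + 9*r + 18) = (r^2 - 11*r + 30)/(r^2 + 9*r + 18)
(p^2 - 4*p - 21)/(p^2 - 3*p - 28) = (p + 3)/(p + 4)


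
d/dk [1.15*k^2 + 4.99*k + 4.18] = 2.3*k + 4.99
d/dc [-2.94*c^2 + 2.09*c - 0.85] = 2.09 - 5.88*c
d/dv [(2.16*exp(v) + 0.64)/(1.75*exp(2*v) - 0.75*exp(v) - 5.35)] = (-(2.16*exp(v) + 0.64)*(3.5*exp(v) - 0.75) + 3.78*exp(2*v) - 1.62*exp(v) - 11.556)*exp(v)/(-1.75*exp(2*v) + 0.75*exp(v) + 5.35)^2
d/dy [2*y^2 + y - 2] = 4*y + 1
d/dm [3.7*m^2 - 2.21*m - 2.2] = 7.4*m - 2.21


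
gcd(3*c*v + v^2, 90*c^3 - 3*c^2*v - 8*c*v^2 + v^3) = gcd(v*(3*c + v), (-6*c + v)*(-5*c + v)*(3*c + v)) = 3*c + v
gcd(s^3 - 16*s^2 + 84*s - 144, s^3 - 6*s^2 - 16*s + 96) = s^2 - 10*s + 24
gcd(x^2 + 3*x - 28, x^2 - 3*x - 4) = x - 4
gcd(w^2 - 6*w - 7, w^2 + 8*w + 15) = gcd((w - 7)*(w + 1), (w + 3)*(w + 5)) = 1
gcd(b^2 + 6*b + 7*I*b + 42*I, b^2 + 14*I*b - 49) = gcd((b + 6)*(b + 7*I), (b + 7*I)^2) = b + 7*I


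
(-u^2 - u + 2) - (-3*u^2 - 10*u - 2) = 2*u^2 + 9*u + 4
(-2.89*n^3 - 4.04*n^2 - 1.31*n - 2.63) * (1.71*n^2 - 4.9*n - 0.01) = -4.9419*n^5 + 7.2526*n^4 + 17.5848*n^3 + 1.9621*n^2 + 12.9001*n + 0.0263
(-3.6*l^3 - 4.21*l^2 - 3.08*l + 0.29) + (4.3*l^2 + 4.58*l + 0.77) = -3.6*l^3 + 0.0899999999999999*l^2 + 1.5*l + 1.06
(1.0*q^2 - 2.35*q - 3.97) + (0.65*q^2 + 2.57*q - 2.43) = 1.65*q^2 + 0.22*q - 6.4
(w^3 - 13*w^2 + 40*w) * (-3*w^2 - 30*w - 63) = -3*w^5 + 9*w^4 + 207*w^3 - 381*w^2 - 2520*w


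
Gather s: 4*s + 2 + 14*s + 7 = 18*s + 9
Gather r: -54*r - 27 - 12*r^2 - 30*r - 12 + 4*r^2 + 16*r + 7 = -8*r^2 - 68*r - 32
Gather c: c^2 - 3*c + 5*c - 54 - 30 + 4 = c^2 + 2*c - 80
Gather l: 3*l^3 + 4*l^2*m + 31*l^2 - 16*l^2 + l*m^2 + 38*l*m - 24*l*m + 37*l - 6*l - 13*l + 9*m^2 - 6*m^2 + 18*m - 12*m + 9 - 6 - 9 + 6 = 3*l^3 + l^2*(4*m + 15) + l*(m^2 + 14*m + 18) + 3*m^2 + 6*m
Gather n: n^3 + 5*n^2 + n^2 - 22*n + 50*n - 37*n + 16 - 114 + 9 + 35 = n^3 + 6*n^2 - 9*n - 54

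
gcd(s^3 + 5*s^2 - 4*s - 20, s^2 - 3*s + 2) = s - 2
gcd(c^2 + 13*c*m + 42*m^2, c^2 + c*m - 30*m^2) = c + 6*m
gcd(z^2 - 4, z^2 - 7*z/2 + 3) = z - 2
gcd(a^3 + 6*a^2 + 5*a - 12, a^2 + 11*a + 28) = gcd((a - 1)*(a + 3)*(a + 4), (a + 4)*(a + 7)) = a + 4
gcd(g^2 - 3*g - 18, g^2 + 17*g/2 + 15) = 1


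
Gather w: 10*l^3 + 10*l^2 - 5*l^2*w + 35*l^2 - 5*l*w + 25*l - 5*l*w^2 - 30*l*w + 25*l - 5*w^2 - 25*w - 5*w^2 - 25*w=10*l^3 + 45*l^2 + 50*l + w^2*(-5*l - 10) + w*(-5*l^2 - 35*l - 50)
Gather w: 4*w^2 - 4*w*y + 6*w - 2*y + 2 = 4*w^2 + w*(6 - 4*y) - 2*y + 2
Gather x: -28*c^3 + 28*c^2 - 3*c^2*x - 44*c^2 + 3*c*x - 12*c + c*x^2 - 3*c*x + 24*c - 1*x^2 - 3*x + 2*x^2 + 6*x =-28*c^3 - 16*c^2 + 12*c + x^2*(c + 1) + x*(3 - 3*c^2)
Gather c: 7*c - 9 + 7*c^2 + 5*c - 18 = 7*c^2 + 12*c - 27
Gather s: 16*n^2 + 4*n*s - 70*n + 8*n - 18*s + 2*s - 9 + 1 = 16*n^2 - 62*n + s*(4*n - 16) - 8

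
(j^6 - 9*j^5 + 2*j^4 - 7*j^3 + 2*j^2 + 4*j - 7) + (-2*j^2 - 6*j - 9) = j^6 - 9*j^5 + 2*j^4 - 7*j^3 - 2*j - 16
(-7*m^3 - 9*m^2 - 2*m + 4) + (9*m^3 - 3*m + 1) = 2*m^3 - 9*m^2 - 5*m + 5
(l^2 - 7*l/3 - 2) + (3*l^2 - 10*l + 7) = 4*l^2 - 37*l/3 + 5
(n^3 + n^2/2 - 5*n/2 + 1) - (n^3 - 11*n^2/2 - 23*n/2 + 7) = 6*n^2 + 9*n - 6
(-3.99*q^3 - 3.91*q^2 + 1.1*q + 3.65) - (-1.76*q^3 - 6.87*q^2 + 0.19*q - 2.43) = -2.23*q^3 + 2.96*q^2 + 0.91*q + 6.08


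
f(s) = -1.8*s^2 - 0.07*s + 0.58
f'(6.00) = -21.67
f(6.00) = -64.64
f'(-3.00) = 10.73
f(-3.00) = -15.41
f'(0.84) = -3.09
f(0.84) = -0.75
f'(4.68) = -16.92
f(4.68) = -39.17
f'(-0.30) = 1.01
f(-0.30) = 0.44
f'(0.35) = -1.33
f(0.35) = 0.34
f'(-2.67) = 9.54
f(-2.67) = -12.07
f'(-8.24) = 29.59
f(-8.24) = -121.06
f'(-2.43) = 8.68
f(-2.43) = -9.88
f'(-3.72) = 13.32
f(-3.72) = -24.07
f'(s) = -3.6*s - 0.07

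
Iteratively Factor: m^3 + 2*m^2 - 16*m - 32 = (m + 2)*(m^2 - 16) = (m - 4)*(m + 2)*(m + 4)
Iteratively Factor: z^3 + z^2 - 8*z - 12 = (z + 2)*(z^2 - z - 6) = (z + 2)^2*(z - 3)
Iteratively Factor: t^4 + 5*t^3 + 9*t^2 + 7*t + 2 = (t + 1)*(t^3 + 4*t^2 + 5*t + 2) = (t + 1)*(t + 2)*(t^2 + 2*t + 1) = (t + 1)^2*(t + 2)*(t + 1)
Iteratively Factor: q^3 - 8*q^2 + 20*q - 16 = (q - 2)*(q^2 - 6*q + 8) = (q - 2)^2*(q - 4)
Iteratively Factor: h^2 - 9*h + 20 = (h - 5)*(h - 4)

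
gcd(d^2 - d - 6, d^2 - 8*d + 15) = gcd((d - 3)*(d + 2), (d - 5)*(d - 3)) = d - 3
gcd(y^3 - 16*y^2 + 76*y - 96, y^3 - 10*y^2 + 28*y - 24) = y^2 - 8*y + 12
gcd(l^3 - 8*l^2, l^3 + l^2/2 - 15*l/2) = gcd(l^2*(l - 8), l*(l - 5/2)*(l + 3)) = l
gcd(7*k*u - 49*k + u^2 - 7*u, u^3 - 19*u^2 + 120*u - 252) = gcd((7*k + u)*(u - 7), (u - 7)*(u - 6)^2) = u - 7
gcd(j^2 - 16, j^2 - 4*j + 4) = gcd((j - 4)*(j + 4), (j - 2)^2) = 1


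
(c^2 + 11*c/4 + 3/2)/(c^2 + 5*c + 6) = (c + 3/4)/(c + 3)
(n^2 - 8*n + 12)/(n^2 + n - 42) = (n - 2)/(n + 7)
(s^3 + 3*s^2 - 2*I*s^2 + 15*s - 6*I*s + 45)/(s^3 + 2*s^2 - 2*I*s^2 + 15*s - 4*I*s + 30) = (s + 3)/(s + 2)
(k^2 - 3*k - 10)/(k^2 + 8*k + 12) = (k - 5)/(k + 6)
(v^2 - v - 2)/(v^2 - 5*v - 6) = (v - 2)/(v - 6)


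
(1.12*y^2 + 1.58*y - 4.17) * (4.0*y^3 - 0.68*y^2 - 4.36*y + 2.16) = 4.48*y^5 + 5.5584*y^4 - 22.6376*y^3 - 1.634*y^2 + 21.594*y - 9.0072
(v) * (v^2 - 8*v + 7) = v^3 - 8*v^2 + 7*v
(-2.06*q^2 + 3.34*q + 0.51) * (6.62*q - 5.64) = -13.6372*q^3 + 33.7292*q^2 - 15.4614*q - 2.8764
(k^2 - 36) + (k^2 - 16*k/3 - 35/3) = 2*k^2 - 16*k/3 - 143/3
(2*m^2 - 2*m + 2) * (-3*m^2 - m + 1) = -6*m^4 + 4*m^3 - 2*m^2 - 4*m + 2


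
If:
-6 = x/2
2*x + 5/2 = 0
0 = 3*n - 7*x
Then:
No Solution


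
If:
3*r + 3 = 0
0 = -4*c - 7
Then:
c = -7/4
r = -1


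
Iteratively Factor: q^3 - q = (q)*(q^2 - 1) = q*(q + 1)*(q - 1)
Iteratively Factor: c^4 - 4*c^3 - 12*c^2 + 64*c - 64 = (c - 2)*(c^3 - 2*c^2 - 16*c + 32) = (c - 4)*(c - 2)*(c^2 + 2*c - 8) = (c - 4)*(c - 2)^2*(c + 4)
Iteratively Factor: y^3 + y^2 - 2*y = (y - 1)*(y^2 + 2*y) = y*(y - 1)*(y + 2)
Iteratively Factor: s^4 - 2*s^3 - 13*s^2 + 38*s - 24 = (s - 2)*(s^3 - 13*s + 12) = (s - 2)*(s - 1)*(s^2 + s - 12) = (s - 3)*(s - 2)*(s - 1)*(s + 4)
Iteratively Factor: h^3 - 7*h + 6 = (h + 3)*(h^2 - 3*h + 2) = (h - 1)*(h + 3)*(h - 2)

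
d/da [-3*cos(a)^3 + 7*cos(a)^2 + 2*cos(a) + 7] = (9*cos(a)^2 - 14*cos(a) - 2)*sin(a)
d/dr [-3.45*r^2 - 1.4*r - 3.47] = -6.9*r - 1.4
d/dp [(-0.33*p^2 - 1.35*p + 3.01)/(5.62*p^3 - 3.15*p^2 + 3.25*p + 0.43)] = (1.8546*p^4 + 15.174*p^3 - 56.0736*p^2 + 18.6792*p - 10.363)/(31.5844*p^6 - 35.406*p^5 + 46.4525*p^4 - 15.6418*p^3 + 7.8535*p^2 + 2.795*p + 0.1849)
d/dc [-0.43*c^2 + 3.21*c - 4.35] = 3.21 - 0.86*c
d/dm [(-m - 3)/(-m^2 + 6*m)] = (-m^2 - 6*m + 18)/(m^2*(m^2 - 12*m + 36))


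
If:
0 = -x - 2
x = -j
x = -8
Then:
No Solution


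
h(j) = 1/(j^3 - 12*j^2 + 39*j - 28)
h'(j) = (-3*j^2 + 24*j - 39)/(j^3 - 12*j^2 + 39*j - 28)^2 = 3*(-j^2 + 8*j - 13)/(j^3 - 12*j^2 + 39*j - 28)^2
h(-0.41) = -0.02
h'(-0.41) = -0.02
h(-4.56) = -0.00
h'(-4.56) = -0.00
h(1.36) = 0.19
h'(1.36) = -0.41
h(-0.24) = -0.03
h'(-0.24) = -0.03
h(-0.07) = -0.03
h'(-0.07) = -0.04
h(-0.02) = -0.03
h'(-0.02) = -0.05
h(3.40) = 0.19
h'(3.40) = 0.29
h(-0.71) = -0.02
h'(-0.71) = -0.01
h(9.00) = 0.01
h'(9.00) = -0.01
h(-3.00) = 0.00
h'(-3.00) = 0.00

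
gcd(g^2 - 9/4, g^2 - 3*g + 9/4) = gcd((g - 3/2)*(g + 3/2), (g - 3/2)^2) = g - 3/2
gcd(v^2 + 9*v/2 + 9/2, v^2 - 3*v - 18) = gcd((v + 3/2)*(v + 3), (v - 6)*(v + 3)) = v + 3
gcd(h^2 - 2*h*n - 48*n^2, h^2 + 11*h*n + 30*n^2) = h + 6*n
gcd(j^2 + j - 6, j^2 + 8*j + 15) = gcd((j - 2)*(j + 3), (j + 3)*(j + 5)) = j + 3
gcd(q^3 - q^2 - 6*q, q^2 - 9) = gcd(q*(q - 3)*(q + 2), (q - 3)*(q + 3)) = q - 3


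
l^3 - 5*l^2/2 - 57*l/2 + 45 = (l - 6)*(l - 3/2)*(l + 5)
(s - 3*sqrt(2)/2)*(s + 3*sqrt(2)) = s^2 + 3*sqrt(2)*s/2 - 9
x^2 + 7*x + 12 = (x + 3)*(x + 4)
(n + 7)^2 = n^2 + 14*n + 49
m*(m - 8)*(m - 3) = m^3 - 11*m^2 + 24*m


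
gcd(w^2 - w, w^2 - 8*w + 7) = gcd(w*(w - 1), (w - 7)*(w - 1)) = w - 1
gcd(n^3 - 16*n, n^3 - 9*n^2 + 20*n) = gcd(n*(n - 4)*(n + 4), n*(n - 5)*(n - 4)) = n^2 - 4*n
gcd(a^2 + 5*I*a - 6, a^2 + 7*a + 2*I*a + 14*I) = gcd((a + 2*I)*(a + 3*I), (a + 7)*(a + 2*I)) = a + 2*I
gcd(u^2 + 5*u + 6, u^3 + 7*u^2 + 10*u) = u + 2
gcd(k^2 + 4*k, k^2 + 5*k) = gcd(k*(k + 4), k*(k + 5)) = k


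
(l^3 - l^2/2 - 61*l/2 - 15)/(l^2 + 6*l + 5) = (l^2 - 11*l/2 - 3)/(l + 1)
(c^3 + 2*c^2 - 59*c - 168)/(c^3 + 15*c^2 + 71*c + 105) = (c - 8)/(c + 5)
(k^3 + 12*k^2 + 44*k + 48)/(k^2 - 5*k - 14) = (k^2 + 10*k + 24)/(k - 7)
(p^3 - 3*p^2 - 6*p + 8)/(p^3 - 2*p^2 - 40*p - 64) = (p^2 - 5*p + 4)/(p^2 - 4*p - 32)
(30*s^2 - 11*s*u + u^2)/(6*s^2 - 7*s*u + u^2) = (5*s - u)/(s - u)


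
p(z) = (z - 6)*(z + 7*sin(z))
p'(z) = z + (z - 6)*(7*cos(z) + 1) + 7*sin(z)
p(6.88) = 9.52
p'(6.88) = 16.79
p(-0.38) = 18.99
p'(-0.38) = -50.83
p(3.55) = -1.89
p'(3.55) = 14.06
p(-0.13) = 6.36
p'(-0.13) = -49.72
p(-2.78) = 46.15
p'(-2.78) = 43.45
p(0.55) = -22.94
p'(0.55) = -33.76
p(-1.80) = 67.21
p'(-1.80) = -4.01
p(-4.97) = -19.74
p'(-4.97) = -28.73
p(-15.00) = 410.59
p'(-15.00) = 71.12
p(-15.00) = 410.59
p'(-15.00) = 71.12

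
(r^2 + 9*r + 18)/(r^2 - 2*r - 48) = (r + 3)/(r - 8)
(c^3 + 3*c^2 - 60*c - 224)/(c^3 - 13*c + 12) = (c^2 - c - 56)/(c^2 - 4*c + 3)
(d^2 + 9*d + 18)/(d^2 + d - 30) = (d + 3)/(d - 5)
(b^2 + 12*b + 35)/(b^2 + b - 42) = (b + 5)/(b - 6)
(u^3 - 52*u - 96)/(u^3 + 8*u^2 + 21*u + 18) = (u^2 - 2*u - 48)/(u^2 + 6*u + 9)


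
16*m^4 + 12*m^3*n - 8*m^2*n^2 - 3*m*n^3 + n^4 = (-4*m + n)*(-2*m + n)*(m + n)*(2*m + n)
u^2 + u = u*(u + 1)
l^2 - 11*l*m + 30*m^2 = (l - 6*m)*(l - 5*m)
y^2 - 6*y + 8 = (y - 4)*(y - 2)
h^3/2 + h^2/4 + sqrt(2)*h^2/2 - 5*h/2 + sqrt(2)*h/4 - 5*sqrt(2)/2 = (h/2 + sqrt(2)/2)*(h - 2)*(h + 5/2)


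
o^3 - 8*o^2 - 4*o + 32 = (o - 8)*(o - 2)*(o + 2)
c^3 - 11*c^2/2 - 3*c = c*(c - 6)*(c + 1/2)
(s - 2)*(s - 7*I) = s^2 - 2*s - 7*I*s + 14*I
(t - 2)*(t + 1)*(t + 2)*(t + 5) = t^4 + 6*t^3 + t^2 - 24*t - 20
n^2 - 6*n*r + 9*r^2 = (n - 3*r)^2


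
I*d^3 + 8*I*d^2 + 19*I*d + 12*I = (d + 3)*(d + 4)*(I*d + I)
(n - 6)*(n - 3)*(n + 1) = n^3 - 8*n^2 + 9*n + 18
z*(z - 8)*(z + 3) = z^3 - 5*z^2 - 24*z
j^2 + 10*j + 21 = (j + 3)*(j + 7)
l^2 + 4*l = l*(l + 4)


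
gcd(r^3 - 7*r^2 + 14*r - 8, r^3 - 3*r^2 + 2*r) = r^2 - 3*r + 2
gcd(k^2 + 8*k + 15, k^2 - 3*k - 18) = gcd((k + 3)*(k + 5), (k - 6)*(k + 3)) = k + 3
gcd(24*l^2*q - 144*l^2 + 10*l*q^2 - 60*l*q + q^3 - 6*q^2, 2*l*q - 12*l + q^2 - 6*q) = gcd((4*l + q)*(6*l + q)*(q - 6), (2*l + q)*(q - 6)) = q - 6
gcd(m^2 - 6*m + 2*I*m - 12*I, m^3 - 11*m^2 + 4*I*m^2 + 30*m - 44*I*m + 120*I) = m - 6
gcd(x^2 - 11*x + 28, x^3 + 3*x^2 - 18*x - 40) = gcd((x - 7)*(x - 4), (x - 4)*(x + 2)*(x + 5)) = x - 4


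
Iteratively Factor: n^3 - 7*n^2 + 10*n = (n - 2)*(n^2 - 5*n) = n*(n - 2)*(n - 5)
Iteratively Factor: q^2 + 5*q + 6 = (q + 3)*(q + 2)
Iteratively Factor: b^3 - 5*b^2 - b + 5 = (b + 1)*(b^2 - 6*b + 5) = (b - 5)*(b + 1)*(b - 1)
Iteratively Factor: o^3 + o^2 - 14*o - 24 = (o + 2)*(o^2 - o - 12) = (o + 2)*(o + 3)*(o - 4)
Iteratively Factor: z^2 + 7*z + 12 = (z + 3)*(z + 4)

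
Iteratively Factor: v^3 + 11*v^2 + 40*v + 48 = (v + 4)*(v^2 + 7*v + 12) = (v + 4)^2*(v + 3)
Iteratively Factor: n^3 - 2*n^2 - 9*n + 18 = (n - 3)*(n^2 + n - 6) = (n - 3)*(n - 2)*(n + 3)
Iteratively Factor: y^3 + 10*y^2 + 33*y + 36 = (y + 3)*(y^2 + 7*y + 12) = (y + 3)^2*(y + 4)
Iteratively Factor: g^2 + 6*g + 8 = (g + 4)*(g + 2)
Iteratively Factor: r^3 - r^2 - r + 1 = (r - 1)*(r^2 - 1) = (r - 1)*(r + 1)*(r - 1)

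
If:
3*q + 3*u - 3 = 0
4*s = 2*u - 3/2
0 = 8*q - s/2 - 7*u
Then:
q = 113/244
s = -13/122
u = 131/244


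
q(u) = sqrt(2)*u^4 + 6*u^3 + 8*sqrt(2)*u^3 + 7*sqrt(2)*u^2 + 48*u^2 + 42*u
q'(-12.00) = -3643.11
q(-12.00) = 7240.57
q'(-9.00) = -916.81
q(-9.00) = 968.82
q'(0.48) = 110.18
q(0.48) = 35.49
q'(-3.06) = 11.93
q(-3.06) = 41.54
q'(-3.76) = 40.22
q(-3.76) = 22.95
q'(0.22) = 70.05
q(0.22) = 12.23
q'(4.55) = 2177.05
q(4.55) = 3626.78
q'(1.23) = 273.54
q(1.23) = 174.71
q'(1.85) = 469.81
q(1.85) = 402.05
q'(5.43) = 3107.95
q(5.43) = 5936.66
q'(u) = 4*sqrt(2)*u^3 + 18*u^2 + 24*sqrt(2)*u^2 + 14*sqrt(2)*u + 96*u + 42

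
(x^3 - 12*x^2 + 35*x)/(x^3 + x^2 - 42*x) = (x^2 - 12*x + 35)/(x^2 + x - 42)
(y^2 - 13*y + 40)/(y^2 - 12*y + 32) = (y - 5)/(y - 4)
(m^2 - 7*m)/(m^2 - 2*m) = (m - 7)/(m - 2)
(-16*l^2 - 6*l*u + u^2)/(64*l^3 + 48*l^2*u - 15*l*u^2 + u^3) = (2*l + u)/(-8*l^2 - 7*l*u + u^2)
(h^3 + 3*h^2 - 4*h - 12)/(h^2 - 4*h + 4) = (h^2 + 5*h + 6)/(h - 2)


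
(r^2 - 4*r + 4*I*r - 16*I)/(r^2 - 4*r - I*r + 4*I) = (r + 4*I)/(r - I)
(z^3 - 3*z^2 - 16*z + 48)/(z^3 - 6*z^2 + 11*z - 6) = (z^2 - 16)/(z^2 - 3*z + 2)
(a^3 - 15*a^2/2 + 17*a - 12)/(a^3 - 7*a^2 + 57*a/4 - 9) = 2*(a - 2)/(2*a - 3)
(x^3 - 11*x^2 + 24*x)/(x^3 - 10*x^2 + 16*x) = (x - 3)/(x - 2)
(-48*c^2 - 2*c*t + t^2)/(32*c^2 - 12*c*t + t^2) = (6*c + t)/(-4*c + t)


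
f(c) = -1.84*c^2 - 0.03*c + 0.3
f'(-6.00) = 22.05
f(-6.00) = -65.76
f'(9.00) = -33.15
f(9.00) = -149.01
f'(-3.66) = 13.44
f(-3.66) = -24.24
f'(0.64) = -2.39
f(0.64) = -0.47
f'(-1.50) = 5.49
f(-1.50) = -3.80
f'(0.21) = -0.80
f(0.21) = 0.21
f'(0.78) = -2.90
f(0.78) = -0.84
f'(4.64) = -17.11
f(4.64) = -39.45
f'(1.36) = -5.03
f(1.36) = -3.14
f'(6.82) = -25.13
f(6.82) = -85.49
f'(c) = -3.68*c - 0.03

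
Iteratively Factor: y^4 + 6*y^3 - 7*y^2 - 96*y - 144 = (y - 4)*(y^3 + 10*y^2 + 33*y + 36) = (y - 4)*(y + 3)*(y^2 + 7*y + 12) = (y - 4)*(y + 3)*(y + 4)*(y + 3)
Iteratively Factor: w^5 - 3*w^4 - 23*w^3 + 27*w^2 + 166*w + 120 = (w + 3)*(w^4 - 6*w^3 - 5*w^2 + 42*w + 40) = (w - 4)*(w + 3)*(w^3 - 2*w^2 - 13*w - 10) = (w - 4)*(w + 2)*(w + 3)*(w^2 - 4*w - 5) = (w - 4)*(w + 1)*(w + 2)*(w + 3)*(w - 5)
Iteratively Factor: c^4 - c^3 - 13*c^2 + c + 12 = (c - 4)*(c^3 + 3*c^2 - c - 3) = (c - 4)*(c + 3)*(c^2 - 1) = (c - 4)*(c + 1)*(c + 3)*(c - 1)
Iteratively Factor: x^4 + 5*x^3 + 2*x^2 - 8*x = (x + 2)*(x^3 + 3*x^2 - 4*x) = (x + 2)*(x + 4)*(x^2 - x) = (x - 1)*(x + 2)*(x + 4)*(x)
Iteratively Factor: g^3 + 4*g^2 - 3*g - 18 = (g + 3)*(g^2 + g - 6) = (g + 3)^2*(g - 2)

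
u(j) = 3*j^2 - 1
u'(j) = 6*j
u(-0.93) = 1.59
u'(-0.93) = -5.58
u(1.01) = 2.06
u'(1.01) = 6.06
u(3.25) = 30.69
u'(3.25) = 19.50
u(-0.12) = -0.96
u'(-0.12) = -0.72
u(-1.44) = 5.22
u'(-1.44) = -8.64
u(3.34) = 32.47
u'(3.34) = 20.04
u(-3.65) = 38.97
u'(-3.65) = -21.90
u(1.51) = 5.84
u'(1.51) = 9.06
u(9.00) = 242.00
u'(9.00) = 54.00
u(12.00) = 431.00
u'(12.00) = 72.00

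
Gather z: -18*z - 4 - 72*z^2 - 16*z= -72*z^2 - 34*z - 4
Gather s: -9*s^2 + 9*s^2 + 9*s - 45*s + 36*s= 0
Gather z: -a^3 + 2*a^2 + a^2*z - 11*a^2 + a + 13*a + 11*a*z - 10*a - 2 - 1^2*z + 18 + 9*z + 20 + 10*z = -a^3 - 9*a^2 + 4*a + z*(a^2 + 11*a + 18) + 36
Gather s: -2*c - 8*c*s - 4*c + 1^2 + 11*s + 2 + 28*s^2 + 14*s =-6*c + 28*s^2 + s*(25 - 8*c) + 3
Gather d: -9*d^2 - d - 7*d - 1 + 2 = -9*d^2 - 8*d + 1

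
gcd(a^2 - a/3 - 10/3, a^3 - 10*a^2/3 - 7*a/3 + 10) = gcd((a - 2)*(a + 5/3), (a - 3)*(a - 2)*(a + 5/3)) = a^2 - a/3 - 10/3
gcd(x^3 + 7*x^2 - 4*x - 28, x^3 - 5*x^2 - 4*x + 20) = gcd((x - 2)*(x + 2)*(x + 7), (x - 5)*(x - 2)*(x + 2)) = x^2 - 4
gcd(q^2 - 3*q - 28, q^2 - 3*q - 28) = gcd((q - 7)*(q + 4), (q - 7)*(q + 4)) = q^2 - 3*q - 28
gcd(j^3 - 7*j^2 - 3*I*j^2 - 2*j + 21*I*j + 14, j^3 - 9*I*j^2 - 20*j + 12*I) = j^2 - 3*I*j - 2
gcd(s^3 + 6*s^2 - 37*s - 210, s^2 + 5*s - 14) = s + 7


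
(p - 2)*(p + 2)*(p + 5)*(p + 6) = p^4 + 11*p^3 + 26*p^2 - 44*p - 120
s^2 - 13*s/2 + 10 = (s - 4)*(s - 5/2)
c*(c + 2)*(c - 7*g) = c^3 - 7*c^2*g + 2*c^2 - 14*c*g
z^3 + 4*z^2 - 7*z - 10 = (z - 2)*(z + 1)*(z + 5)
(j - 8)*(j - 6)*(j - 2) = j^3 - 16*j^2 + 76*j - 96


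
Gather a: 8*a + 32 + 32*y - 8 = 8*a + 32*y + 24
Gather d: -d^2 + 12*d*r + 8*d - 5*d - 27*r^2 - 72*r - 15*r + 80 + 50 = -d^2 + d*(12*r + 3) - 27*r^2 - 87*r + 130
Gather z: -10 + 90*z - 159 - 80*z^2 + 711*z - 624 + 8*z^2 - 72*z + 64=-72*z^2 + 729*z - 729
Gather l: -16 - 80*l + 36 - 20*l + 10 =30 - 100*l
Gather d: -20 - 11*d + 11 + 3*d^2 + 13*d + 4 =3*d^2 + 2*d - 5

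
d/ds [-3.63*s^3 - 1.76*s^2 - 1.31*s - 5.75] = -10.89*s^2 - 3.52*s - 1.31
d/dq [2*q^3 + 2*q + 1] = 6*q^2 + 2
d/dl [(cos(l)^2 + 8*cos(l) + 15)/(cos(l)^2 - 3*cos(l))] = (11*sin(l) - 45*sin(l)/cos(l)^2 + 30*tan(l))/(cos(l) - 3)^2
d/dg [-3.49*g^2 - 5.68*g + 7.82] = -6.98*g - 5.68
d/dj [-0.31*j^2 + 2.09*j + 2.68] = 2.09 - 0.62*j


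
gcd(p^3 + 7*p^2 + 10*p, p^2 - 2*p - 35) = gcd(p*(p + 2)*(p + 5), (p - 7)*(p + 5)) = p + 5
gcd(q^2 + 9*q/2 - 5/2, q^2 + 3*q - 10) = q + 5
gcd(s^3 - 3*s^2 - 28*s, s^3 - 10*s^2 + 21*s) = s^2 - 7*s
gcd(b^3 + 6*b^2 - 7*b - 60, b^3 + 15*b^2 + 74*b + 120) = b^2 + 9*b + 20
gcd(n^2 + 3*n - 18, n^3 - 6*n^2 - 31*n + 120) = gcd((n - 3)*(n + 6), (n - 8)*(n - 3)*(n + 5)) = n - 3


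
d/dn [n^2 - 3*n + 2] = 2*n - 3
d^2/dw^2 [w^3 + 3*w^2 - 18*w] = 6*w + 6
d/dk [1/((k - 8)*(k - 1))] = (9 - 2*k)/(k^4 - 18*k^3 + 97*k^2 - 144*k + 64)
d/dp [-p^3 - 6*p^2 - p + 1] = -3*p^2 - 12*p - 1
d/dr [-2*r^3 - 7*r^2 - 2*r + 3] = -6*r^2 - 14*r - 2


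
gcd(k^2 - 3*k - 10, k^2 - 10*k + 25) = k - 5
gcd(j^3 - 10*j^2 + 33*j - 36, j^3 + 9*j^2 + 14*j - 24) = 1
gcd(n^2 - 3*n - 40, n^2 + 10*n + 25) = n + 5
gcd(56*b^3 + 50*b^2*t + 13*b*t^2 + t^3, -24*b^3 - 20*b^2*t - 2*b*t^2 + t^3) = 2*b + t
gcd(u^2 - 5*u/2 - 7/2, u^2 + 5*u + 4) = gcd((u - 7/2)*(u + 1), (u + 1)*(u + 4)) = u + 1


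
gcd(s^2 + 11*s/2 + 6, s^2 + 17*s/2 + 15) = 1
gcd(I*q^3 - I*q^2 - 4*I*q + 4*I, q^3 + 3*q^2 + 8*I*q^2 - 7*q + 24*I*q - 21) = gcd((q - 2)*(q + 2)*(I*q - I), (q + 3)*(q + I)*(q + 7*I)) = 1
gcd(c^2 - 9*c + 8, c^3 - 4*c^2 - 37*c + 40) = c^2 - 9*c + 8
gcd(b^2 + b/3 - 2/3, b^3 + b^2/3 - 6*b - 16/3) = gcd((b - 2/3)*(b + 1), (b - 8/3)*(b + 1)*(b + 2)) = b + 1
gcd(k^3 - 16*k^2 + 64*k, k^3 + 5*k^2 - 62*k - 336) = k - 8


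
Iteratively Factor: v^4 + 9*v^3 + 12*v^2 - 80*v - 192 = (v + 4)*(v^3 + 5*v^2 - 8*v - 48) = (v + 4)^2*(v^2 + v - 12) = (v - 3)*(v + 4)^2*(v + 4)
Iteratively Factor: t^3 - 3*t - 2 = (t + 1)*(t^2 - t - 2) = (t - 2)*(t + 1)*(t + 1)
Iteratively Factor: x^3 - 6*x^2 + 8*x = (x)*(x^2 - 6*x + 8) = x*(x - 2)*(x - 4)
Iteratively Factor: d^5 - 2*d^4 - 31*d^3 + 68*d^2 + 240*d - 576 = (d - 3)*(d^4 + d^3 - 28*d^2 - 16*d + 192) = (d - 3)^2*(d^3 + 4*d^2 - 16*d - 64) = (d - 4)*(d - 3)^2*(d^2 + 8*d + 16) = (d - 4)*(d - 3)^2*(d + 4)*(d + 4)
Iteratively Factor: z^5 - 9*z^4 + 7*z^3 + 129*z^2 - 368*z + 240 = (z - 1)*(z^4 - 8*z^3 - z^2 + 128*z - 240) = (z - 1)*(z + 4)*(z^3 - 12*z^2 + 47*z - 60) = (z - 3)*(z - 1)*(z + 4)*(z^2 - 9*z + 20) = (z - 5)*(z - 3)*(z - 1)*(z + 4)*(z - 4)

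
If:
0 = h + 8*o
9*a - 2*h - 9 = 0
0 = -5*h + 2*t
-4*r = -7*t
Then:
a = 4*t/45 + 1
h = 2*t/5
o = -t/20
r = 7*t/4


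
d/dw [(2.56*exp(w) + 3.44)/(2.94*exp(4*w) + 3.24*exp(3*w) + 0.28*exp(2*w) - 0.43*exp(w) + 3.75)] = (-22.5792*exp(4*w) - 57.0432*exp(3*w) - 34.1536*exp(2*w) - 1.9264*exp(w) + 11.0792)*exp(w)/(8.6436*exp(8*w) + 19.0512*exp(7*w) + 12.144*exp(6*w) - 0.714*exp(5*w) + 19.342*exp(4*w) + 24.0592*exp(3*w) + 2.2849*exp(2*w) - 3.225*exp(w) + 14.0625)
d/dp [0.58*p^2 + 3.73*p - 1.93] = 1.16*p + 3.73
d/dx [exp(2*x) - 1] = 2*exp(2*x)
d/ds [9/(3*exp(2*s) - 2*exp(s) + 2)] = (18 - 54*exp(s))*exp(s)/(3*exp(2*s) - 2*exp(s) + 2)^2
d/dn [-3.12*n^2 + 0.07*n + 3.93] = 0.07 - 6.24*n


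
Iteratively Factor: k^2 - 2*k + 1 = (k - 1)*(k - 1)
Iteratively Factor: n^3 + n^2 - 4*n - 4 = (n + 2)*(n^2 - n - 2) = (n - 2)*(n + 2)*(n + 1)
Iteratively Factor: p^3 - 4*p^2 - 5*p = (p + 1)*(p^2 - 5*p) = (p - 5)*(p + 1)*(p)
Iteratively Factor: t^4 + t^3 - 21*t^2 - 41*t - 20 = (t + 1)*(t^3 - 21*t - 20) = (t + 1)^2*(t^2 - t - 20) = (t + 1)^2*(t + 4)*(t - 5)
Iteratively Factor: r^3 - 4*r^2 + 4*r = (r - 2)*(r^2 - 2*r) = r*(r - 2)*(r - 2)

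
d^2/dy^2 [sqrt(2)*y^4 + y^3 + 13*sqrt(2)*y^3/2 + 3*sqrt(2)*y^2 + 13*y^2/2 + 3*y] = 12*sqrt(2)*y^2 + 6*y + 39*sqrt(2)*y + 6*sqrt(2) + 13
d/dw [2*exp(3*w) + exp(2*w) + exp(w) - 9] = (6*exp(2*w) + 2*exp(w) + 1)*exp(w)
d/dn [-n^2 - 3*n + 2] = -2*n - 3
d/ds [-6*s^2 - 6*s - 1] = -12*s - 6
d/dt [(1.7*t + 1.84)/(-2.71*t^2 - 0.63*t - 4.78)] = (4.607*t^2 + 9.9728*t - 6.9668)/(7.3441*t^4 + 3.4146*t^3 + 26.3045*t^2 + 6.0228*t + 22.8484)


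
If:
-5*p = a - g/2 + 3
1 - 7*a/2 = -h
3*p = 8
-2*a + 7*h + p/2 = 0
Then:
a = 34/135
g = 4478/135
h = -16/135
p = 8/3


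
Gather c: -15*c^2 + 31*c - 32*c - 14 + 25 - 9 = -15*c^2 - c + 2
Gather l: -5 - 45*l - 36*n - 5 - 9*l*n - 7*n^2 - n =l*(-9*n - 45) - 7*n^2 - 37*n - 10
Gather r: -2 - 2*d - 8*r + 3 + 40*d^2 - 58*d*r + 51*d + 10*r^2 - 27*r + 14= 40*d^2 + 49*d + 10*r^2 + r*(-58*d - 35) + 15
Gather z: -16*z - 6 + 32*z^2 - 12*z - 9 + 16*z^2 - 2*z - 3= 48*z^2 - 30*z - 18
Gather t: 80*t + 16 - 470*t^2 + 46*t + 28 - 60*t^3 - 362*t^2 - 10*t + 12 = -60*t^3 - 832*t^2 + 116*t + 56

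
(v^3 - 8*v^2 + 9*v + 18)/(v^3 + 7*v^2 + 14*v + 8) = (v^2 - 9*v + 18)/(v^2 + 6*v + 8)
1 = 1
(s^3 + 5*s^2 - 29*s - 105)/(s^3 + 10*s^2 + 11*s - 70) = (s^2 - 2*s - 15)/(s^2 + 3*s - 10)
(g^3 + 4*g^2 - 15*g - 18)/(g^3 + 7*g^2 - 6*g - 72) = (g + 1)/(g + 4)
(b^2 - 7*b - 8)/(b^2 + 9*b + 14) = (b^2 - 7*b - 8)/(b^2 + 9*b + 14)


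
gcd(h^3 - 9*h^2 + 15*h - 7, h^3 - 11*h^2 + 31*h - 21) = h^2 - 8*h + 7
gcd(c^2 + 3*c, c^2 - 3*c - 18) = c + 3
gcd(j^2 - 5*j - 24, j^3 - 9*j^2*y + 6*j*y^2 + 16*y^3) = 1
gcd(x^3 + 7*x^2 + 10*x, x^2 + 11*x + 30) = x + 5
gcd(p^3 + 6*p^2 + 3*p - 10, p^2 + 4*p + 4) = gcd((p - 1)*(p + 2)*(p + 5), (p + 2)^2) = p + 2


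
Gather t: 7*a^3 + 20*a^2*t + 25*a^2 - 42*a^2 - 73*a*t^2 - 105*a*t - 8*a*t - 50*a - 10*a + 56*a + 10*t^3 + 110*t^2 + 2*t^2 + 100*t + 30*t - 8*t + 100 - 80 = 7*a^3 - 17*a^2 - 4*a + 10*t^3 + t^2*(112 - 73*a) + t*(20*a^2 - 113*a + 122) + 20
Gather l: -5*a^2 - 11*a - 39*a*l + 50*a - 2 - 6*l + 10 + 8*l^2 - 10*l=-5*a^2 + 39*a + 8*l^2 + l*(-39*a - 16) + 8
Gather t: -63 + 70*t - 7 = 70*t - 70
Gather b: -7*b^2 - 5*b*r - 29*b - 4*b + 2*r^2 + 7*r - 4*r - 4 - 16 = -7*b^2 + b*(-5*r - 33) + 2*r^2 + 3*r - 20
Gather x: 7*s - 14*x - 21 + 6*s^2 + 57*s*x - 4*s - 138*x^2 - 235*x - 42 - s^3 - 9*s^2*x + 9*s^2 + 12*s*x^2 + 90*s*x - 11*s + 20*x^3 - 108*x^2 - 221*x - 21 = -s^3 + 15*s^2 - 8*s + 20*x^3 + x^2*(12*s - 246) + x*(-9*s^2 + 147*s - 470) - 84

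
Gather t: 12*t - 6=12*t - 6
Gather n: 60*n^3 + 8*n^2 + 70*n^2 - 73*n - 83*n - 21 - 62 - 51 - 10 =60*n^3 + 78*n^2 - 156*n - 144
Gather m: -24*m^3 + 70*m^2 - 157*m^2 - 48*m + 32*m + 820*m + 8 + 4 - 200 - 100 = -24*m^3 - 87*m^2 + 804*m - 288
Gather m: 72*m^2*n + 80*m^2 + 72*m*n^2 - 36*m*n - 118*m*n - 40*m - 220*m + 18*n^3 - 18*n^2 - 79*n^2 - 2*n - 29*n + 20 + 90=m^2*(72*n + 80) + m*(72*n^2 - 154*n - 260) + 18*n^3 - 97*n^2 - 31*n + 110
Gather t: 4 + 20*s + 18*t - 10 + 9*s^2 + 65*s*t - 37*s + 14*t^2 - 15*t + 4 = 9*s^2 - 17*s + 14*t^2 + t*(65*s + 3) - 2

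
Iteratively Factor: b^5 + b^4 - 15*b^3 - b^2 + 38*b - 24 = (b + 2)*(b^4 - b^3 - 13*b^2 + 25*b - 12) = (b - 1)*(b + 2)*(b^3 - 13*b + 12) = (b - 1)^2*(b + 2)*(b^2 + b - 12) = (b - 3)*(b - 1)^2*(b + 2)*(b + 4)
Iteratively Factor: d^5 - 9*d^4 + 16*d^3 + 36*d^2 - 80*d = (d - 4)*(d^4 - 5*d^3 - 4*d^2 + 20*d) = (d - 4)*(d - 2)*(d^3 - 3*d^2 - 10*d) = (d - 5)*(d - 4)*(d - 2)*(d^2 + 2*d) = d*(d - 5)*(d - 4)*(d - 2)*(d + 2)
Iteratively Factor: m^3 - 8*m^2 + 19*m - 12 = (m - 4)*(m^2 - 4*m + 3) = (m - 4)*(m - 3)*(m - 1)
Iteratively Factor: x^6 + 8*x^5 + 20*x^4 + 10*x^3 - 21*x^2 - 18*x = (x)*(x^5 + 8*x^4 + 20*x^3 + 10*x^2 - 21*x - 18) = x*(x + 3)*(x^4 + 5*x^3 + 5*x^2 - 5*x - 6) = x*(x - 1)*(x + 3)*(x^3 + 6*x^2 + 11*x + 6) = x*(x - 1)*(x + 1)*(x + 3)*(x^2 + 5*x + 6) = x*(x - 1)*(x + 1)*(x + 3)^2*(x + 2)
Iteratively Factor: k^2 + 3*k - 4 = (k - 1)*(k + 4)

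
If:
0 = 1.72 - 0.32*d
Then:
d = 5.38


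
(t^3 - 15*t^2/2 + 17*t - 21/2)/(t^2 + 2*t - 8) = (2*t^3 - 15*t^2 + 34*t - 21)/(2*(t^2 + 2*t - 8))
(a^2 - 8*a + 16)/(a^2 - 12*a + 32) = (a - 4)/(a - 8)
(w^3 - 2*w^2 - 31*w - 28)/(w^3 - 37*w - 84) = (w + 1)/(w + 3)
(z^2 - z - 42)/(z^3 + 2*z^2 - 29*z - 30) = (z - 7)/(z^2 - 4*z - 5)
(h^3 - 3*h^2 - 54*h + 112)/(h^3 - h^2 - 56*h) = (h - 2)/h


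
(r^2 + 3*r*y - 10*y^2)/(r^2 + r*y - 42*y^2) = (r^2 + 3*r*y - 10*y^2)/(r^2 + r*y - 42*y^2)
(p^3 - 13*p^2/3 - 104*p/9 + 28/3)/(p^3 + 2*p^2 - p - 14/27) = 3*(p - 6)/(3*p + 1)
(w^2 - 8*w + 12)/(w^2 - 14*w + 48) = (w - 2)/(w - 8)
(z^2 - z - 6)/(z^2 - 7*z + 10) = (z^2 - z - 6)/(z^2 - 7*z + 10)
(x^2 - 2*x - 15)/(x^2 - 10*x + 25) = (x + 3)/(x - 5)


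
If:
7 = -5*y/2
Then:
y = -14/5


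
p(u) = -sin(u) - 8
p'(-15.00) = 0.76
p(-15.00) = -7.35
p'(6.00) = -0.96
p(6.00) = -7.72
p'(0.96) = -0.57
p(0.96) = -8.82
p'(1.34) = -0.23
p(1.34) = -8.97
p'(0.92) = -0.61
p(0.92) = -8.80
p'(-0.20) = -0.98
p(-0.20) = -7.80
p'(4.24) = 0.46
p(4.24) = -7.11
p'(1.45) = -0.12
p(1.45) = -8.99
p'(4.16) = 0.52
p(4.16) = -7.15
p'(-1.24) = -0.32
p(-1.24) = -7.05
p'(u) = -cos(u)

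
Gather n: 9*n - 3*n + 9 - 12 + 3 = 6*n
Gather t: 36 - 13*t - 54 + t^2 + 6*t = t^2 - 7*t - 18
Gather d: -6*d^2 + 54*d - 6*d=-6*d^2 + 48*d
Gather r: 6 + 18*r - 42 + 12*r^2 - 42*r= 12*r^2 - 24*r - 36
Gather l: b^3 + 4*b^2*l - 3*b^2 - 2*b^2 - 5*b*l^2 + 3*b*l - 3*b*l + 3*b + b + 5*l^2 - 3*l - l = b^3 - 5*b^2 + 4*b + l^2*(5 - 5*b) + l*(4*b^2 - 4)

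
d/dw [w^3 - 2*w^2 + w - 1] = 3*w^2 - 4*w + 1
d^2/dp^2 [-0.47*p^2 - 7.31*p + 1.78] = -0.940000000000000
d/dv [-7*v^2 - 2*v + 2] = -14*v - 2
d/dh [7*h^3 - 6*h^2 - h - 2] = 21*h^2 - 12*h - 1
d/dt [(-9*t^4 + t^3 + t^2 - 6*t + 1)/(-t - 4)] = (27*t^4 + 142*t^3 - 13*t^2 - 8*t + 25)/(t^2 + 8*t + 16)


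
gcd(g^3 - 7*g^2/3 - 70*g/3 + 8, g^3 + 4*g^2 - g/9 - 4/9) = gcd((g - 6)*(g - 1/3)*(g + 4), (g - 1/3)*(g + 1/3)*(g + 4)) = g^2 + 11*g/3 - 4/3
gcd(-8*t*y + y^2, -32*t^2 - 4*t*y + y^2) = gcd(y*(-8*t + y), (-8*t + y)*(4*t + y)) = -8*t + y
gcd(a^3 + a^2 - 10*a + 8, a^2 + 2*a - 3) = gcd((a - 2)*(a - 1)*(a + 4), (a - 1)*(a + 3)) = a - 1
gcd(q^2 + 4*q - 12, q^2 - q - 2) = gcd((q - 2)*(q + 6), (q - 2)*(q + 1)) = q - 2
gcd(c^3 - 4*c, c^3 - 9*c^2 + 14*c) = c^2 - 2*c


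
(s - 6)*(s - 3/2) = s^2 - 15*s/2 + 9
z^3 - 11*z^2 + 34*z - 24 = (z - 6)*(z - 4)*(z - 1)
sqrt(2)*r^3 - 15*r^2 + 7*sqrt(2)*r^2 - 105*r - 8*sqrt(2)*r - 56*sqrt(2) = (r + 7)*(r - 8*sqrt(2))*(sqrt(2)*r + 1)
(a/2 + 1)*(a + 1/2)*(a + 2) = a^3/2 + 9*a^2/4 + 3*a + 1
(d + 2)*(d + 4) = d^2 + 6*d + 8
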